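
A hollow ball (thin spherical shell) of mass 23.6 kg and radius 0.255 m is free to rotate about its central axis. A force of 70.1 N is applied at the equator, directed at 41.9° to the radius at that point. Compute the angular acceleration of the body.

I = (2/3)MR² = (2/3)(23.6)(0.255)² = 1.023 kg·m².
Only the tangential component produces torque: τ = F R sinθ = (70.1)(0.255) sin 41.9° = 11.94 N·m.
From τ = Iα: α = 11.94/1.023 = 11.67 rad/s².

α ≈ 11.7 rad/s²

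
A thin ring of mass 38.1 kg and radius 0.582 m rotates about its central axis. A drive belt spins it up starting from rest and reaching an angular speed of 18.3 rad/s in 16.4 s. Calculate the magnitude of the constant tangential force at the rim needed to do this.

F ≈ 24.7 N

I = MR² = (38.1)(0.582)² = 12.91 kg·m².
α = Δω/Δt = (18.3 − 0)/16.4 = 1.116 rad/s².
The required torque is τ = Iα = (12.91)(1.116) = 14.40 N·m.
A tangential force at the rim gives τ = FR, so F = τ/R = 14.40/0.582 = 24.74 N.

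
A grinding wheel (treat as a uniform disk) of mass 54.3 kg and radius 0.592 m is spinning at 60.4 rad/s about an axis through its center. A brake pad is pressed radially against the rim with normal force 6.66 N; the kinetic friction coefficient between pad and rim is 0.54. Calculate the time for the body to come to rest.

t ≈ 270 s

I = ½MR² = (1/2)(54.3)(0.592)² = 9.515 kg·m².
Friction force f = μN = (0.54)(6.66) = 3.596 N at the rim; torque magnitude τ = fR = 2.129 N·m, opposing ω.
|α| = τ/I = 2.129/9.515 = 0.2238 rad/s² (deceleration).
0 = ω₀ − |α|t ⇒ t = ω₀/|α| = 60.4/0.2238 = 269.9 s.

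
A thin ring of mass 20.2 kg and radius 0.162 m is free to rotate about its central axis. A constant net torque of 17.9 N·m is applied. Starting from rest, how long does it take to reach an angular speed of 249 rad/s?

I = MR² = (20.2)(0.162)² = 0.5301 kg·m².
α = τ/I = 17.9/0.5301 = 33.77 rad/s².
ω = αt ⇒ t = ω/α = 249/33.77 = 7.374 s.

t ≈ 7.37 s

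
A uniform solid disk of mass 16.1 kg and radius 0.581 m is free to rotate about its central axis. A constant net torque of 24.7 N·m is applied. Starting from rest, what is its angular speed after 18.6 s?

I = ½MR² = (1/2)(16.1)(0.581)² = 2.717 kg·m².
α = τ/I = 24.7/2.717 = 9.090 rad/s².
ω = ω₀ + αt = 0 + (9.090)(18.6) = 169.1 rad/s.

ω ≈ 169 rad/s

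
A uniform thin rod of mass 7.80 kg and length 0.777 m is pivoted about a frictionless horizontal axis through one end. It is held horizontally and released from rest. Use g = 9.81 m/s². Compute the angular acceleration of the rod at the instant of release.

α ≈ 18.9 rad/s²

About the pivot, I = (1/3)ML² = (1/3)(7.80)(0.777)² = 1.570 kg·m².
The weight acts at the center, a distance L/2 = 0.3885 m from the pivot; τ = Mg(L/2) = 29.73 N·m.
α = τ/I = 29.73/1.570 = 18.94 rad/s².
(Equivalently α = (3g/(2L)) = 18.94 rad/s².)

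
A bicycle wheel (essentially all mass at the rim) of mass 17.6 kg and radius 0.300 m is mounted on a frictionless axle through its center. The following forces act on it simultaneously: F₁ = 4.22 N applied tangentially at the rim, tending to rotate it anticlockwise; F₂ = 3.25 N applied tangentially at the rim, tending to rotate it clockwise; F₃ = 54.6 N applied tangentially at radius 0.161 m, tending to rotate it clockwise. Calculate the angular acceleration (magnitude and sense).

I = MR² = (17.6)(0.300)² = 1.584 kg·m².
Taking anticlockwise as positive: τ₁ = +(4.22)(0.300) = +1.266 N·m; τ₂ = −(3.25)(0.300) = −0.9750 N·m; τ₃ = −(54.6)(0.161) = −8.791 N·m.
Net torque τ = -8.500 N·m.
α = τ/I = -8.500/1.584 = -5.366 rad/s².

α ≈ 5.37 rad/s², clockwise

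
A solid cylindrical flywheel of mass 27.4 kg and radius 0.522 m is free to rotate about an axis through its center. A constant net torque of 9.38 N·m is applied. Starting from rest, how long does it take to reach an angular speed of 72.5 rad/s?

t ≈ 28.9 s

I = ½MR² = (1/2)(27.4)(0.522)² = 3.733 kg·m².
α = τ/I = 9.38/3.733 = 2.513 rad/s².
ω = αt ⇒ t = ω/α = 72.5/2.513 = 28.85 s.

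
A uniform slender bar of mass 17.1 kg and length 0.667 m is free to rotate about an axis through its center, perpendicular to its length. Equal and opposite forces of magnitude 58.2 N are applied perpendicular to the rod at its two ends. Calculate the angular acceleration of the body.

α ≈ 61.2 rad/s²

I = (1/12)ML² = (1/12)(17.1)(0.667)² = 0.6340 kg·m².
The couple gives τ = F·(L/2) + F·(L/2) = F L = (58.2)(0.667) = 38.82 N·m.
From τ = Iα: α = 38.82/0.6340 = 61.23 rad/s².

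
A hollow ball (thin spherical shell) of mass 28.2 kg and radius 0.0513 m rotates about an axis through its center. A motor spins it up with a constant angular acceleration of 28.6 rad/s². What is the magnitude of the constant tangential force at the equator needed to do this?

F ≈ 27.6 N

I = (2/3)MR² = (2/3)(28.2)(0.0513)² = 0.04948 kg·m².
The required torque is τ = Iα = (0.04948)(28.60) = 1.415 N·m.
A tangential force at the equator gives τ = FR, so F = τ/R = 1.415/0.0513 = 27.58 N.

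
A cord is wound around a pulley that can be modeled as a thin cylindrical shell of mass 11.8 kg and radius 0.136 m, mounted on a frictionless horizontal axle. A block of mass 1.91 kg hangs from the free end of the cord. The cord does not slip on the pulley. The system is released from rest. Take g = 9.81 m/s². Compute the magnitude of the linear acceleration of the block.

a ≈ 1.37 m/s²

I = MR² = (11.8)(0.136)² = 0.2183 kg·m².
Block: mg − T = ma. Pulley: TR = Iα. No-slip: a = αR, so T = (I/R²)a = 11.80·a.
Then mg = (m + 11.80)a, so a = (1.91)(9.81)/(1.91 + 11.80) = 1.367 m/s².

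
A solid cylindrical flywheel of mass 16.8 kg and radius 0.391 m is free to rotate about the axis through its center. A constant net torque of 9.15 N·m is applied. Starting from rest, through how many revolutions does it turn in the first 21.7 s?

≈ 267 revolutions

I = ½MR² = (1/2)(16.8)(0.391)² = 1.284 kg·m².
α = τ/I = 9.15/1.284 = 7.125 rad/s².
θ = ½αt² = ½(7.125)(21.7)² = 1678 rad.
Revolutions = θ/(2π) = 267.0.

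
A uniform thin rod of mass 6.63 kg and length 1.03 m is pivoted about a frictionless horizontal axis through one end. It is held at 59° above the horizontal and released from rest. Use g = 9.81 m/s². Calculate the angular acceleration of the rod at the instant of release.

About the pivot, I = (1/3)ML² = (1/3)(6.63)(1.03)² = 2.345 kg·m².
The weight acts at the center, a distance L/2 = 0.5150 m from the pivot; τ = Mg(L/2) cos 59° = 17.25 N·m.
α = τ/I = 17.25/2.345 = 7.358 rad/s².
(Equivalently α = (3g/(2L)) cos 59° = 7.358 rad/s².)

α ≈ 7.36 rad/s²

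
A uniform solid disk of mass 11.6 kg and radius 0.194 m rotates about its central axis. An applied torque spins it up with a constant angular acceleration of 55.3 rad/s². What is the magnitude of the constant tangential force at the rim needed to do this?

F ≈ 62.2 N

I = ½MR² = (1/2)(11.6)(0.194)² = 0.2183 kg·m².
The required torque is τ = Iα = (0.2183)(55.30) = 12.07 N·m.
A tangential force at the rim gives τ = FR, so F = τ/R = 12.07/0.194 = 62.22 N.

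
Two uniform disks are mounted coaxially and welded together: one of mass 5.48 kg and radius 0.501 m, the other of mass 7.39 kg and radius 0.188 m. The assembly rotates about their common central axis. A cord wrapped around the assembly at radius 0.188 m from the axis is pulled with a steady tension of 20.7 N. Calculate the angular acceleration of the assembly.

I = ½M₁R₁² + ½M₂R₂² = ½(5.48)(0.501)² + ½(7.39)(0.188)² = 0.8183 kg·m².
τ = F r = (20.7)(0.188) = 3.892 N·m.
α = τ/I = 3.892/0.8183 = 4.755 rad/s².

α ≈ 4.76 rad/s²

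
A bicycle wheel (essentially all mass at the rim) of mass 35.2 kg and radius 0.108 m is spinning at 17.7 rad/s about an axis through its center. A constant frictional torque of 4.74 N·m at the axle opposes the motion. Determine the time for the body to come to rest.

t ≈ 1.53 s

I = MR² = (35.2)(0.108)² = 0.4106 kg·m².
The net torque has magnitude 4.74 N·m, opposing ω.
|α| = τ/I = 4.740/0.4106 = 11.54 rad/s² (deceleration).
0 = ω₀ − |α|t ⇒ t = ω₀/|α| = 17.7/11.54 = 1.533 s.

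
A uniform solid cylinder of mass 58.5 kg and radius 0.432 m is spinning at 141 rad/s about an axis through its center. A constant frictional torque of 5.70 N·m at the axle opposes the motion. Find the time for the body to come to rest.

t ≈ 135 s

I = ½MR² = (1/2)(58.5)(0.432)² = 5.459 kg·m².
The net torque has magnitude 5.70 N·m, opposing ω.
|α| = τ/I = 5.700/5.459 = 1.044 rad/s² (deceleration).
0 = ω₀ − |α|t ⇒ t = ω₀/|α| = 141/1.044 = 135.0 s.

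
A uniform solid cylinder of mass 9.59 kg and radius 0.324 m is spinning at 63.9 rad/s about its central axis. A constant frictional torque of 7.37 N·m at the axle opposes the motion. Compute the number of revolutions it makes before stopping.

≈ 22.2 revolutions

I = ½MR² = (1/2)(9.59)(0.324)² = 0.5034 kg·m².
The net torque has magnitude 7.37 N·m, opposing ω.
|α| = τ/I = 7.370/0.5034 = 14.64 rad/s² (deceleration).
ω² = ω₀² − 2|α|θ with ω = 0 ⇒ θ = ω₀²/(2|α|) = 139.4 rad = 22.19 rev.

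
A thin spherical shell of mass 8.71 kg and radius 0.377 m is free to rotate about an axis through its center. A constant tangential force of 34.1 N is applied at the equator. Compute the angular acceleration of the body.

I = (2/3)MR² = (2/3)(8.71)(0.377)² = 0.8253 kg·m².
τ = F R = (34.1)(0.377) = 12.86 N·m.
From τ = Iα: α = 12.86/0.8253 = 15.58 rad/s².

α ≈ 15.6 rad/s²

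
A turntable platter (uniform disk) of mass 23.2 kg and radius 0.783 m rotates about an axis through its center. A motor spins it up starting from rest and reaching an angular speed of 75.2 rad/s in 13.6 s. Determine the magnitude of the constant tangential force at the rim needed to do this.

I = ½MR² = (1/2)(23.2)(0.783)² = 7.112 kg·m².
α = Δω/Δt = (75.2 − 0)/13.6 = 5.529 rad/s².
The required torque is τ = Iα = (7.112)(5.529) = 39.32 N·m.
A tangential force at the rim gives τ = FR, so F = τ/R = 39.32/0.783 = 50.22 N.

F ≈ 50.2 N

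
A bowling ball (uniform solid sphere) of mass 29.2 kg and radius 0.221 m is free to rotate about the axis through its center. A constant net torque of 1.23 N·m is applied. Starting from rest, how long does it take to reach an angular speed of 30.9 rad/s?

I = (2/5)MR² = (2/5)(29.2)(0.221)² = 0.5705 kg·m².
α = τ/I = 1.23/0.5705 = 2.156 rad/s².
ω = αt ⇒ t = ω/α = 30.9/2.156 = 14.33 s.

t ≈ 14.3 s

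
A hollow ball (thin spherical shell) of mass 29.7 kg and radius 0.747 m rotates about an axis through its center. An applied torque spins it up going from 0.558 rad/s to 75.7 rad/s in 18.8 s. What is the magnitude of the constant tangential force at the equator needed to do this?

I = (2/3)MR² = (2/3)(29.7)(0.747)² = 11.05 kg·m².
α = Δω/Δt = (75.7 − 0.558)/18.8 = 3.997 rad/s².
The required torque is τ = Iα = (11.05)(3.997) = 44.16 N·m.
A tangential force at the equator gives τ = FR, so F = τ/R = 44.16/0.747 = 59.12 N.

F ≈ 59.1 N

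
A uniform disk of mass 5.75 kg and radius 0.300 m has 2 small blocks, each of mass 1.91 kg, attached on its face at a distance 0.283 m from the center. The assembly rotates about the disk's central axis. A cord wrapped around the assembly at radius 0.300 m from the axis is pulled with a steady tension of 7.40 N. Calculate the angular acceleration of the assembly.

α ≈ 3.93 rad/s²

I_disk = ½MR² = ½(5.75)(0.300)² = 0.2587 kg·m².
I_blocks = 2·m·r² = 2(1.91)(0.283)² = 0.3059 kg·m².
Total I = 0.5647 kg·m².
τ = F r = (7.40)(0.300) = 2.220 N·m.
α = τ/I = 2.220/0.5647 = 3.931 rad/s².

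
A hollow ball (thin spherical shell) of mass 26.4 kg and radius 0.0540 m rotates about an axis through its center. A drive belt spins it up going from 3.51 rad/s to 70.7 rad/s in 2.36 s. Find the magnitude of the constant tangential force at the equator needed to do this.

F ≈ 27.1 N

I = (2/3)MR² = (2/3)(26.4)(0.0540)² = 0.05132 kg·m².
α = Δω/Δt = (70.7 − 3.51)/2.36 = 28.47 rad/s².
The required torque is τ = Iα = (0.05132)(28.47) = 1.461 N·m.
A tangential force at the equator gives τ = FR, so F = τ/R = 1.461/0.0540 = 27.06 N.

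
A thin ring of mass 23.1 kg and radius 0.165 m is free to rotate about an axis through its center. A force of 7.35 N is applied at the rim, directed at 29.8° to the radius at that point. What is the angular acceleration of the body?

I = MR² = (23.1)(0.165)² = 0.6289 kg·m².
Only the tangential component produces torque: τ = F R sinθ = (7.35)(0.165) sin 29.8° = 0.6027 N·m.
Newton's second law for rotation, τ = Iα, gives α = τ/I = 0.6027/0.6289 = 0.9584 rad/s².

α ≈ 0.958 rad/s²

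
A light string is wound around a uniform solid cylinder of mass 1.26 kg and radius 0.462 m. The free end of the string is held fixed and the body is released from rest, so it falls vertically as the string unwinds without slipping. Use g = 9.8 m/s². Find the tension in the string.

Translation: Mg − T = Ma. Rotation about the center: TR = Iα with I = ½MR².
With a = αR: T = (I/R²)a = (1/2)M a, so Mg = (1 + 0.5000)Ma.
a = g/(1 + 0.5000) = 9.8/1.500 = 6.533 m/s².
T = 0.5000·M·a = (0.5000)(1.26)(6.533) = 4.116 N.

T ≈ 4.12 N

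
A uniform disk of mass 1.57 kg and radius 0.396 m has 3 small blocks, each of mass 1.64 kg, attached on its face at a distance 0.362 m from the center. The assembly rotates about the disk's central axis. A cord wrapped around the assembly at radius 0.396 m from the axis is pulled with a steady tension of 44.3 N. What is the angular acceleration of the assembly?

I_disk = ½MR² = ½(1.57)(0.396)² = 0.1231 kg·m².
I_blocks = 3·m·r² = 3(1.64)(0.362)² = 0.6447 kg·m².
Total I = 0.7678 kg·m².
τ = F r = (44.3)(0.396) = 17.54 N·m.
α = τ/I = 17.54/0.7678 = 22.85 rad/s².

α ≈ 22.8 rad/s²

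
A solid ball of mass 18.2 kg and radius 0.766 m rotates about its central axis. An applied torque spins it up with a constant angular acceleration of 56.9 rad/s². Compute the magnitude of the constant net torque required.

I = (2/5)MR² = (2/5)(18.2)(0.766)² = 4.272 kg·m².
τ = Iα = (4.272)(56.90) = 243.1 N·m.

τ ≈ 243 N·m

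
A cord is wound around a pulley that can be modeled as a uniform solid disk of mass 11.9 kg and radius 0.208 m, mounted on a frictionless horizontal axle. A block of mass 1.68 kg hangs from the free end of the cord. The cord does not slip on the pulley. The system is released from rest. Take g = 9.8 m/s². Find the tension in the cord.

T ≈ 12.8 N

I = ½MR² = (1/2)(11.9)(0.208)² = 0.2574 kg·m².
Block: mg − T = ma. Pulley: TR = Iα. No-slip: a = αR, so T = (I/R²)a = 5.950·a.
Then mg = (m + 5.950)a, so a = (1.68)(9.8)/(1.68 + 5.950) = 2.158 m/s².
T = 5.950·a = 12.84 N.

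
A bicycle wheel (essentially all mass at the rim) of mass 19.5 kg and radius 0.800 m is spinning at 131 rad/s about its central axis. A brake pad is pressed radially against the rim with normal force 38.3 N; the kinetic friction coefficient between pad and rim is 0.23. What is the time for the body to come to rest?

t ≈ 232 s

I = MR² = (19.5)(0.800)² = 12.48 kg·m².
Friction force f = μN = (0.23)(38.3) = 8.809 N at the rim; torque magnitude τ = fR = 7.047 N·m, opposing ω.
|α| = τ/I = 7.047/12.48 = 0.5647 rad/s² (deceleration).
0 = ω₀ − |α|t ⇒ t = ω₀/|α| = 131/0.5647 = 232.0 s.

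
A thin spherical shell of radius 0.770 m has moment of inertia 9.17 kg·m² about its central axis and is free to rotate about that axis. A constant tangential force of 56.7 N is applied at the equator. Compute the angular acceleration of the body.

α ≈ 4.76 rad/s²

τ = F R = (56.7)(0.770) = 43.66 N·m.
Newton's second law for rotation, τ = Iα, gives α = τ/I = 43.66/9.170 = 4.761 rad/s².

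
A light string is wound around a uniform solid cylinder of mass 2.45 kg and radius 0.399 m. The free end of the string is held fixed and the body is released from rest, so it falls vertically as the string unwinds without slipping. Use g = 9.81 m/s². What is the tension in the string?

Translation: Mg − T = Ma. Rotation about the center: TR = Iα with I = ½MR².
With a = αR: T = (I/R²)a = (1/2)M a, so Mg = (1 + 0.5000)Ma.
a = g/(1 + 0.5000) = 9.81/1.500 = 6.540 m/s².
T = 0.5000·M·a = (0.5000)(2.45)(6.540) = 8.011 N.

T ≈ 8.01 N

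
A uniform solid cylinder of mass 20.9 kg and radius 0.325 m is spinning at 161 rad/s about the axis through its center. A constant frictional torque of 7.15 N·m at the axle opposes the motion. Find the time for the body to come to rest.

t ≈ 24.9 s

I = ½MR² = (1/2)(20.9)(0.325)² = 1.104 kg·m².
The net torque has magnitude 7.15 N·m, opposing ω.
|α| = τ/I = 7.150/1.104 = 6.478 rad/s² (deceleration).
0 = ω₀ − |α|t ⇒ t = ω₀/|α| = 161/6.478 = 24.85 s.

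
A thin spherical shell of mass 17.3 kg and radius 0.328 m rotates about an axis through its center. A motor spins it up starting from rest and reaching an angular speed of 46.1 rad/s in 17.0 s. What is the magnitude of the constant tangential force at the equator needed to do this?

F ≈ 10.3 N

I = (2/3)MR² = (2/3)(17.3)(0.328)² = 1.241 kg·m².
α = Δω/Δt = (46.1 − 0)/17.0 = 2.712 rad/s².
The required torque is τ = Iα = (1.241)(2.712) = 3.365 N·m.
A tangential force at the equator gives τ = FR, so F = τ/R = 3.365/0.328 = 10.26 N.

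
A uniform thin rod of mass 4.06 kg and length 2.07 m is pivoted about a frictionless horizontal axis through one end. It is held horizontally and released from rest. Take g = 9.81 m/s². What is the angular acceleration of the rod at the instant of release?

About the pivot, I = (1/3)ML² = (1/3)(4.06)(2.07)² = 5.799 kg·m².
The weight acts at the center, a distance L/2 = 1.035 m from the pivot; τ = Mg(L/2) = 41.22 N·m.
α = τ/I = 41.22/5.799 = 7.109 rad/s².
(Equivalently α = (3g/(2L)) = 7.109 rad/s².)

α ≈ 7.11 rad/s²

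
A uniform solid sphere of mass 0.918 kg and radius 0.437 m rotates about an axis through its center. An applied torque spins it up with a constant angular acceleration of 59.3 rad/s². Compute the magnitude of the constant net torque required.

I = (2/5)MR² = (2/5)(0.918)(0.437)² = 0.07012 kg·m².
τ = Iα = (0.07012)(59.30) = 4.158 N·m.

τ ≈ 4.16 N·m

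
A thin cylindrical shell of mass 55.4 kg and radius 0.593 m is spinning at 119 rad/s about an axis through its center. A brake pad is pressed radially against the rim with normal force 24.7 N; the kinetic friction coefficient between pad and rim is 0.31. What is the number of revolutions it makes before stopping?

≈ 4830 revolutions

I = MR² = (55.4)(0.593)² = 19.48 kg·m².
Friction force f = μN = (0.31)(24.7) = 7.657 N at the rim; torque magnitude τ = fR = 4.541 N·m, opposing ω.
|α| = τ/I = 4.541/19.48 = 0.2331 rad/s² (deceleration).
ω² = ω₀² − 2|α|θ with ω = 0 ⇒ θ = ω₀²/(2|α|) = 30380 rad = 4835 rev.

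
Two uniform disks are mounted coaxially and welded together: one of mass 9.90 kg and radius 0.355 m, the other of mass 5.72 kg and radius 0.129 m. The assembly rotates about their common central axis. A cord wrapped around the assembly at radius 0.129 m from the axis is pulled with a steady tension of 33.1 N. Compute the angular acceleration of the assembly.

I = ½M₁R₁² + ½M₂R₂² = ½(9.90)(0.355)² + ½(5.72)(0.129)² = 0.6714 kg·m².
τ = F r = (33.1)(0.129) = 4.270 N·m.
α = τ/I = 4.270/0.6714 = 6.360 rad/s².

α ≈ 6.36 rad/s²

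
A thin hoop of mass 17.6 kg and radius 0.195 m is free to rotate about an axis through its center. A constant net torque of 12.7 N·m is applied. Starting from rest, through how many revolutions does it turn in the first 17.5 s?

≈ 462 revolutions

I = MR² = (17.6)(0.195)² = 0.6692 kg·m².
α = τ/I = 12.7/0.6692 = 18.98 rad/s².
θ = ½αt² = ½(18.98)(17.5)² = 2906 rad.
Revolutions = θ/(2π) = 462.5.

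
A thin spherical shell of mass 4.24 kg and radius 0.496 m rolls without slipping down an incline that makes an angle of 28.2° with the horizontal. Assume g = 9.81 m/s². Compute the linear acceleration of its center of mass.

Translation along the incline: Mg sinθ − f = Ma.
Rotation about the center: fR = Iα with I = (2/3)MR². No-slip gives a = αR, so f = (I/R²)a = (2/3)M a.
Substituting: Mg sinθ = (1 + 0.6667)Ma, so a = g sinθ/(1 + 0.6667) = (9.81) sin 28.2° / 1.667 = 2.781 m/s².

a ≈ 2.78 m/s²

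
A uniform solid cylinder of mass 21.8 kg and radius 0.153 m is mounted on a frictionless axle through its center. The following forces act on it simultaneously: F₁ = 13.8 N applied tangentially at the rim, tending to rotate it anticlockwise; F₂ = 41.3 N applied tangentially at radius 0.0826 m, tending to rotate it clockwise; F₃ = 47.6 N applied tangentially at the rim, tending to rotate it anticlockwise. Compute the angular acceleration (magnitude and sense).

I = ½MR² = (1/2)(21.8)(0.153)² = 0.2552 kg·m².
Taking anticlockwise as positive: τ₁ = +(13.8)(0.153) = +2.111 N·m; τ₂ = −(41.3)(0.0826) = −3.411 N·m; τ₃ = +(47.6)(0.153) = +7.283 N·m.
Net torque τ = 5.983 N·m.
α = τ/I = 5.983/0.2552 = 23.45 rad/s².

α ≈ 23.4 rad/s², anticlockwise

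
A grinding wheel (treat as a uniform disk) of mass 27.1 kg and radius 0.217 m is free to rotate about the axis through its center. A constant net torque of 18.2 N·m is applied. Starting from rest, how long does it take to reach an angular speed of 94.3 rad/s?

I = ½MR² = (1/2)(27.1)(0.217)² = 0.6381 kg·m².
α = τ/I = 18.2/0.6381 = 28.52 rad/s².
ω = αt ⇒ t = ω/α = 94.3/28.52 = 3.306 s.

t ≈ 3.31 s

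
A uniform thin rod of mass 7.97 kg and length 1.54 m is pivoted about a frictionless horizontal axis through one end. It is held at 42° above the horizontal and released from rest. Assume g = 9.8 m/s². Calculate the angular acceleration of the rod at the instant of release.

About the pivot, I = (1/3)ML² = (1/3)(7.97)(1.54)² = 6.301 kg·m².
The weight acts at the center, a distance L/2 = 0.7700 m from the pivot; τ = Mg(L/2) cos 42° = 44.69 N·m.
α = τ/I = 44.69/6.301 = 7.094 rad/s².

α ≈ 7.09 rad/s²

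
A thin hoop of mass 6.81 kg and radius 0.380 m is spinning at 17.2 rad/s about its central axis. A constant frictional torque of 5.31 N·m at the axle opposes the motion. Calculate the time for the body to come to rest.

I = MR² = (6.81)(0.380)² = 0.9834 kg·m².
The net torque has magnitude 5.31 N·m, opposing ω.
|α| = τ/I = 5.310/0.9834 = 5.400 rad/s² (deceleration).
0 = ω₀ − |α|t ⇒ t = ω₀/|α| = 17.2/5.400 = 3.185 s.

t ≈ 3.19 s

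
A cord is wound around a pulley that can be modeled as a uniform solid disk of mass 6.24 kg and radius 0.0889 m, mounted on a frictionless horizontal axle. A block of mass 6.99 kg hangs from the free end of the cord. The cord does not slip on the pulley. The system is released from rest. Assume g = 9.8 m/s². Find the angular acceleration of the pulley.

I = ½MR² = (1/2)(6.24)(0.0889)² = 0.02466 kg·m².
Block: mg − T = ma. Pulley: TR = Iα. No-slip: a = αR, so T = (I/R²)a = 3.120·a.
Then mg = (m + 3.120)a, so a = (6.99)(9.8)/(6.99 + 3.120) = 6.776 m/s².
α = a/R = 6.776/0.0889 = 76.22 rad/s².

α ≈ 76.2 rad/s²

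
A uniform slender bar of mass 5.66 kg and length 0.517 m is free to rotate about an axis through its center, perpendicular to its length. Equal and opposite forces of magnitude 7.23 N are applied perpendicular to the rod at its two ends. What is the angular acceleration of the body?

α ≈ 29.6 rad/s²

I = (1/12)ML² = (1/12)(5.66)(0.517)² = 0.1261 kg·m².
The couple gives τ = F·(L/2) + F·(L/2) = F L = (7.23)(0.517) = 3.738 N·m.
From τ = Iα: α = 3.738/0.1261 = 29.65 rad/s².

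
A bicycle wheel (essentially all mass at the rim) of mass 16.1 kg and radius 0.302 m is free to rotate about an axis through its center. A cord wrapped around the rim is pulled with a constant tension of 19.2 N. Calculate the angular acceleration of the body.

α ≈ 3.95 rad/s²

I = MR² = (16.1)(0.302)² = 1.468 kg·m².
τ = F R = (19.2)(0.302) = 5.798 N·m.
Newton's second law for rotation, τ = Iα, gives α = τ/I = 5.798/1.468 = 3.949 rad/s².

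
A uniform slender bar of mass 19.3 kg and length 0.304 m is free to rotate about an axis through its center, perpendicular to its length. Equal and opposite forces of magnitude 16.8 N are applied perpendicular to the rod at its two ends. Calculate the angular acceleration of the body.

I = (1/12)ML² = (1/12)(19.3)(0.304)² = 0.1486 kg·m².
The couple gives τ = F·(L/2) + F·(L/2) = F L = (16.8)(0.304) = 5.107 N·m.
From τ = Iα: α = 5.107/0.1486 = 34.36 rad/s².

α ≈ 34.4 rad/s²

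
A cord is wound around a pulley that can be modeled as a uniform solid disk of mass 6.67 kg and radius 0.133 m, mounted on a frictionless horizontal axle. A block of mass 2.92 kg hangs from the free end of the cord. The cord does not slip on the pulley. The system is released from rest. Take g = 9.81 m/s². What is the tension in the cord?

I = ½MR² = (1/2)(6.67)(0.133)² = 0.05899 kg·m².
Block: mg − T = ma. Pulley: TR = Iα. No-slip: a = αR, so T = (I/R²)a = 3.335·a.
Then mg = (m + 3.335)a, so a = (2.92)(9.81)/(2.92 + 3.335) = 4.580 m/s².
T = 3.335·a = 15.27 N.

T ≈ 15.3 N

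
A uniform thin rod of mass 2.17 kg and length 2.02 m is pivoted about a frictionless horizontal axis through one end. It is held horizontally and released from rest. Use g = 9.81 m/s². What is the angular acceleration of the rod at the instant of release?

About the pivot, I = (1/3)ML² = (1/3)(2.17)(2.02)² = 2.951 kg·m².
The weight acts at the center, a distance L/2 = 1.010 m from the pivot; τ = Mg(L/2) = 21.50 N·m.
α = τ/I = 21.50/2.951 = 7.285 rad/s².

α ≈ 7.28 rad/s²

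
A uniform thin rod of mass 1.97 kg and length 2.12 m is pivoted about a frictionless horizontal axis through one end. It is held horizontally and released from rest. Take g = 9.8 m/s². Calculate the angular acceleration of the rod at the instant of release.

About the pivot, I = (1/3)ML² = (1/3)(1.97)(2.12)² = 2.951 kg·m².
The weight acts at the center, a distance L/2 = 1.060 m from the pivot; τ = Mg(L/2) = 20.46 N·m.
α = τ/I = 20.46/2.951 = 6.934 rad/s².

α ≈ 6.93 rad/s²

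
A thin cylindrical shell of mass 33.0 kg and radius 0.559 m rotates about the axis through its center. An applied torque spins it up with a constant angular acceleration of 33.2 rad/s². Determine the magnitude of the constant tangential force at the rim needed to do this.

I = MR² = (33.0)(0.559)² = 10.31 kg·m².
The required torque is τ = Iα = (10.31)(33.20) = 342.4 N·m.
A tangential force at the rim gives τ = FR, so F = τ/R = 342.4/0.559 = 612.4 N.

F ≈ 612 N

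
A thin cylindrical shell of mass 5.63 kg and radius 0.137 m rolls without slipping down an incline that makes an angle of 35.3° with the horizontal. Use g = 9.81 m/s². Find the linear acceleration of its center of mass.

Translation along the incline: Mg sinθ − f = Ma.
Rotation about the center: fR = Iα with I = MR². No-slip gives a = αR, so f = (I/R²)a = M a.
Substituting: Mg sinθ = (1 + 1.000)Ma, so a = g sinθ/(1 + 1.000) = (9.81) sin 35.3° / 2.000 = 2.834 m/s².

a ≈ 2.83 m/s²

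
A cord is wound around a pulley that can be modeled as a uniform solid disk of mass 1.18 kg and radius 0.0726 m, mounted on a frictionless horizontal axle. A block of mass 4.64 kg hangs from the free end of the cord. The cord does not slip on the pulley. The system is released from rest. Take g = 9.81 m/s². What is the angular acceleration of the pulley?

α ≈ 120 rad/s²

I = ½MR² = (1/2)(1.18)(0.0726)² = 0.003110 kg·m².
Block: mg − T = ma. Pulley: TR = Iα. No-slip: a = αR, so T = (I/R²)a = 0.5900·a.
Then mg = (m + 0.5900)a, so a = (4.64)(9.81)/(4.64 + 0.5900) = 8.703 m/s².
α = a/R = 8.703/0.0726 = 119.9 rad/s².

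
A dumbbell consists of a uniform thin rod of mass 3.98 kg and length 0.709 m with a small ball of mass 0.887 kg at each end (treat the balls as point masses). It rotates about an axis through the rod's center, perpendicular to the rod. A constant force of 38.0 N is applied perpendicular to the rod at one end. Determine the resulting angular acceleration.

I_rod = (1/12)ML² = (1/12)(3.98)(0.709)² = 0.1667 kg·m².
I_balls = 2·m·(L/2)² = 2(0.887)(0.3545)² = 0.2229 kg·m².
Total I = 0.3897 kg·m².
τ = F·(L/2) = (38.0)(0.354) = 13.47 N·m.
α = τ/I = 13.47/0.3897 = 34.57 rad/s².

α ≈ 34.6 rad/s²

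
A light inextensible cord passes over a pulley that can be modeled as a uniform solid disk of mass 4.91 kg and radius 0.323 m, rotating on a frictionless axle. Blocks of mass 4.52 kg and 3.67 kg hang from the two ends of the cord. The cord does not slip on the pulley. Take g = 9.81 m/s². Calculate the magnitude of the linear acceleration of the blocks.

a ≈ 0.783 m/s²

I = ½MR² = (1/2)(4.91)(0.323)² = 0.2561 kg·m².
Heavier block: m₁g − T₁ = m₁a. Lighter block: T₂ − m₂g = m₂a.
Pulley: (T₁ − T₂)R = Iα = I(a/R), so T₁ − T₂ = (I/R²)a = (1/2)M_p a = 2.455·a.
Adding the three: (m₁ − m₂)g = (m₁ + m₂ + 2.455)a, so a = (4.52 − 3.67)(9.81)/(4.52 + 3.67 + 2.455) = 0.7833 m/s².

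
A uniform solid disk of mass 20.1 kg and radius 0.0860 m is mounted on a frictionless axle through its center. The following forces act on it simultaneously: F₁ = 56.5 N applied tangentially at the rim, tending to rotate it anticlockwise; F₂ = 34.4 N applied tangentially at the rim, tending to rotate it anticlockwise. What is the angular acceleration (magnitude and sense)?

α ≈ 105 rad/s², anticlockwise

I = ½MR² = (1/2)(20.1)(0.0860)² = 0.07433 kg·m².
Taking anticlockwise as positive: τ₁ = +(56.5)(0.0860) = +4.859 N·m; τ₂ = +(34.4)(0.0860) = +2.958 N·m.
Net torque τ = 7.817 N·m.
α = τ/I = 7.817/0.07433 = 105.2 rad/s².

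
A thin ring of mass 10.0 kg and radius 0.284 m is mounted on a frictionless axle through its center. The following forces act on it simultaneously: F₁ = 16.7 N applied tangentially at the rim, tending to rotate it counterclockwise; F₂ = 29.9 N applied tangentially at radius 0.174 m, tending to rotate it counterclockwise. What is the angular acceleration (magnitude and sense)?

I = MR² = (10.0)(0.284)² = 0.8066 kg·m².
Taking counterclockwise as positive: τ₁ = +(16.7)(0.284) = +4.743 N·m; τ₂ = +(29.9)(0.174) = +5.203 N·m.
Net torque τ = 9.945 N·m.
α = τ/I = 9.945/0.8066 = 12.33 rad/s².

α ≈ 12.3 rad/s², counterclockwise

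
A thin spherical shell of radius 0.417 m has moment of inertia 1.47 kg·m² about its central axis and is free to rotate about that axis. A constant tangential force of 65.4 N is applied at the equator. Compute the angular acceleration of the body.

τ = F R = (65.4)(0.417) = 27.27 N·m.
From τ = Iα: α = 27.27/1.470 = 18.55 rad/s².

α ≈ 18.6 rad/s²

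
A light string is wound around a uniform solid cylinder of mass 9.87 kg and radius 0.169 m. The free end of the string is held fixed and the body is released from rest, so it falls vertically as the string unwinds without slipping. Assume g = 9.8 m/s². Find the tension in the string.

T ≈ 32.2 N

Translation: Mg − T = Ma. Rotation about the center: TR = Iα with I = ½MR².
With a = αR: T = (I/R²)a = (1/2)M a, so Mg = (1 + 0.5000)Ma.
a = g/(1 + 0.5000) = 9.8/1.500 = 6.533 m/s².
T = 0.5000·M·a = (0.5000)(9.87)(6.533) = 32.24 N.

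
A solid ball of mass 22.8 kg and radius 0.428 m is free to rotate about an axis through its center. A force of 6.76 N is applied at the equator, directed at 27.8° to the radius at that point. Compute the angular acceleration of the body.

α ≈ 0.808 rad/s²

I = (2/5)MR² = (2/5)(22.8)(0.428)² = 1.671 kg·m².
Only the tangential component produces torque: τ = F R sinθ = (6.76)(0.428) sin 27.8° = 1.349 N·m.
From τ = Iα: α = 1.349/1.671 = 0.8077 rad/s².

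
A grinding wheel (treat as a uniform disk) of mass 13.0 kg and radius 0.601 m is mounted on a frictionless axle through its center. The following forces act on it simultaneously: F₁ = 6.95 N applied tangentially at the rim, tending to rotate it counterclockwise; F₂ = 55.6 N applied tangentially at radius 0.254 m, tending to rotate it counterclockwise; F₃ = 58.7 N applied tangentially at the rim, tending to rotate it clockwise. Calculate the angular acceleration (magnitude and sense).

α ≈ 7.23 rad/s², clockwise

I = ½MR² = (1/2)(13.0)(0.601)² = 2.348 kg·m².
Taking counterclockwise as positive: τ₁ = +(6.95)(0.601) = +4.177 N·m; τ₂ = +(55.6)(0.254) = +14.12 N·m; τ₃ = −(58.7)(0.601) = −35.28 N·m.
Net torque τ = -16.98 N·m.
α = τ/I = -16.98/2.348 = -7.232 rad/s².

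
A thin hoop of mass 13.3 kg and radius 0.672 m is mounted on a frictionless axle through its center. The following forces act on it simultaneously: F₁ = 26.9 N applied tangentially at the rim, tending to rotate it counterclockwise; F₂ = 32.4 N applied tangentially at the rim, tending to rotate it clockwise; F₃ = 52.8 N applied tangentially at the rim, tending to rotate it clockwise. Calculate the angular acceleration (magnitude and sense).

I = MR² = (13.3)(0.672)² = 6.006 kg·m².
Taking counterclockwise as positive: τ₁ = +(26.9)(0.672) = +18.08 N·m; τ₂ = −(32.4)(0.672) = −21.77 N·m; τ₃ = −(52.8)(0.672) = −35.48 N·m.
Net torque τ = -39.18 N·m.
α = τ/I = -39.18/6.006 = -6.523 rad/s².

α ≈ 6.52 rad/s², clockwise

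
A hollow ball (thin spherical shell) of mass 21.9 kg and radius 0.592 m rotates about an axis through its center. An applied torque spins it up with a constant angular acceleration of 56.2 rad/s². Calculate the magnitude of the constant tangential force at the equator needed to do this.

F ≈ 486 N

I = (2/3)MR² = (2/3)(21.9)(0.592)² = 5.117 kg·m².
The required torque is τ = Iα = (5.117)(56.20) = 287.6 N·m.
A tangential force at the equator gives τ = FR, so F = τ/R = 287.6/0.592 = 485.7 N.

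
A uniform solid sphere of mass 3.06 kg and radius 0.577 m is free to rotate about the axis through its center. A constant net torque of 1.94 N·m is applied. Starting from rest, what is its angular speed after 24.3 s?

ω ≈ 116 rad/s

I = (2/5)MR² = (2/5)(3.06)(0.577)² = 0.4075 kg·m².
α = τ/I = 1.94/0.4075 = 4.761 rad/s².
ω = ω₀ + αt = 0 + (4.761)(24.3) = 115.7 rad/s.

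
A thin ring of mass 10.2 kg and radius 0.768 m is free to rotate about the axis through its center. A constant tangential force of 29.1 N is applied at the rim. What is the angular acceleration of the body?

α ≈ 3.71 rad/s²

I = MR² = (10.2)(0.768)² = 6.016 kg·m².
τ = F R = (29.1)(0.768) = 22.35 N·m.
From τ = Iα: α = 22.35/6.016 = 3.715 rad/s².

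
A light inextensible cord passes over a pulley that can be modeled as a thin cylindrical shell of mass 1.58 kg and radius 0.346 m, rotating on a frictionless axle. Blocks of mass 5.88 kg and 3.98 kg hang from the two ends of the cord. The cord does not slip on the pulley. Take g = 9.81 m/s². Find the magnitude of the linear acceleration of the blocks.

I = MR² = (1.58)(0.346)² = 0.1892 kg·m².
Heavier block: m₁g − T₁ = m₁a. Lighter block: T₂ − m₂g = m₂a.
Pulley: (T₁ − T₂)R = Iα = I(a/R), so T₁ − T₂ = (I/R²)a = 1·M_p a = 1.580·a.
Adding the three: (m₁ − m₂)g = (m₁ + m₂ + 1.580)a, so a = (5.88 − 3.98)(9.81)/(5.88 + 3.98 + 1.580) = 1.629 m/s².

a ≈ 1.63 m/s²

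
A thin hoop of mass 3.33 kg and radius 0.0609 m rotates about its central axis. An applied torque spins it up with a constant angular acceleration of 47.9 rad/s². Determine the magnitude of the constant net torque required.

τ ≈ 0.592 N·m

I = MR² = (3.33)(0.0609)² = 0.01235 kg·m².
τ = Iα = (0.01235)(47.90) = 0.5916 N·m.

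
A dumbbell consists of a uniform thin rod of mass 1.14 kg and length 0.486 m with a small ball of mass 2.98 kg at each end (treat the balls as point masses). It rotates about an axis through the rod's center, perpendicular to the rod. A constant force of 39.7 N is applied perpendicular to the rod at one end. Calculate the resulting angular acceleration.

I_rod = (1/12)ML² = (1/12)(1.14)(0.486)² = 0.02244 kg·m².
I_balls = 2·m·(L/2)² = 2(2.98)(0.2430)² = 0.3519 kg·m².
Total I = 0.3744 kg·m².
τ = F·(L/2) = (39.7)(0.243) = 9.647 N·m.
α = τ/I = 9.647/0.3744 = 25.77 rad/s².

α ≈ 25.8 rad/s²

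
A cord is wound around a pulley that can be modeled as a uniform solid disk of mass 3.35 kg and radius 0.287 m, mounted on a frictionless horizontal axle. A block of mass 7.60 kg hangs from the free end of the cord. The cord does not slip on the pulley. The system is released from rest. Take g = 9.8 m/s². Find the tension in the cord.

I = ½MR² = (1/2)(3.35)(0.287)² = 0.1380 kg·m².
Block: mg − T = ma. Pulley: TR = Iα. No-slip: a = αR, so T = (I/R²)a = 1.675·a.
Then mg = (m + 1.675)a, so a = (7.60)(9.8)/(7.60 + 1.675) = 8.030 m/s².
T = 1.675·a = 13.45 N.

T ≈ 13.5 N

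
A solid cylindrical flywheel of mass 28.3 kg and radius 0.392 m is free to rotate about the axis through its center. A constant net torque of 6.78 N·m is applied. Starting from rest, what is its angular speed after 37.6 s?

I = ½MR² = (1/2)(28.3)(0.392)² = 2.174 kg·m².
α = τ/I = 6.78/2.174 = 3.118 rad/s².
ω = ω₀ + αt = 0 + (3.118)(37.6) = 117.2 rad/s.

ω ≈ 117 rad/s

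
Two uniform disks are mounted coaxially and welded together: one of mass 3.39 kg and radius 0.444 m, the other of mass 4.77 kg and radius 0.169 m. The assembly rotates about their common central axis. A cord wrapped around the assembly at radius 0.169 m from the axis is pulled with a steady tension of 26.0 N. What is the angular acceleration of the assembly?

I = ½M₁R₁² + ½M₂R₂² = ½(3.39)(0.444)² + ½(4.77)(0.169)² = 0.4023 kg·m².
τ = F r = (26.0)(0.169) = 4.394 N·m.
α = τ/I = 4.394/0.4023 = 10.92 rad/s².

α ≈ 10.9 rad/s²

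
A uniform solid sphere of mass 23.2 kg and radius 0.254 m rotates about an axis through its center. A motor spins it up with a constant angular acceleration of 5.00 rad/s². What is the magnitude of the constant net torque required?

τ ≈ 2.99 N·m

I = (2/5)MR² = (2/5)(23.2)(0.254)² = 0.5987 kg·m².
τ = Iα = (0.5987)(5.000) = 2.994 N·m.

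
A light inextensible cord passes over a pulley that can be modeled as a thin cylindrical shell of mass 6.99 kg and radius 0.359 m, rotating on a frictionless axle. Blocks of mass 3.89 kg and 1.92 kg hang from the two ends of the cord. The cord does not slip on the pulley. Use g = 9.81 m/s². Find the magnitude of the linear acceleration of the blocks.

a ≈ 1.51 m/s²

I = MR² = (6.99)(0.359)² = 0.9009 kg·m².
Heavier block: m₁g − T₁ = m₁a. Lighter block: T₂ − m₂g = m₂a.
Pulley: (T₁ − T₂)R = Iα = I(a/R), so T₁ − T₂ = (I/R²)a = 1·M_p a = 6.990·a.
Adding the three: (m₁ − m₂)g = (m₁ + m₂ + 6.990)a, so a = (3.89 − 1.92)(9.81)/(3.89 + 1.92 + 6.990) = 1.510 m/s².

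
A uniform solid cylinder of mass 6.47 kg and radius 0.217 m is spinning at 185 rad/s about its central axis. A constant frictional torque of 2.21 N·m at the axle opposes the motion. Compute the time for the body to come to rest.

t ≈ 12.8 s

I = ½MR² = (1/2)(6.47)(0.217)² = 0.1523 kg·m².
The net torque has magnitude 2.21 N·m, opposing ω.
|α| = τ/I = 2.210/0.1523 = 14.51 rad/s² (deceleration).
0 = ω₀ − |α|t ⇒ t = ω₀/|α| = 185/14.51 = 12.75 s.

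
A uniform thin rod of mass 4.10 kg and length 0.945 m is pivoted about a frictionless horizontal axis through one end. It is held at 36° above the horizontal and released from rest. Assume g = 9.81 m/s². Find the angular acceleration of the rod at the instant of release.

α ≈ 12.6 rad/s²

About the pivot, I = (1/3)ML² = (1/3)(4.10)(0.945)² = 1.220 kg·m².
The weight acts at the center, a distance L/2 = 0.4725 m from the pivot; τ = Mg(L/2) cos 36° = 15.37 N·m.
α = τ/I = 15.37/1.220 = 12.60 rad/s².
(Equivalently α = (3g/(2L)) cos 36° = 12.60 rad/s².)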